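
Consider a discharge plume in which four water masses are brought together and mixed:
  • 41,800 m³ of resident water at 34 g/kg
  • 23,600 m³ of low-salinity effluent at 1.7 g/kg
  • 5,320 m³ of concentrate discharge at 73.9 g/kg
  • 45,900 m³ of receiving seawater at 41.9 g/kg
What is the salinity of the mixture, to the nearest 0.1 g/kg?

32.4 g/kg

By conservation of dissolved salt,
salt = 41,800×34 + 23,600×1.7 + 5,320×73.9 + 45,900×41.9 = 1,421,200 + 40,120 + 393,148 + 1,923,210 = 3,777,678
volume = 41,800 + 23,600 + 5,320 + 45,900 = 116,620 m³
S = 3,777,678 / 116,620 = 32.393 g/kg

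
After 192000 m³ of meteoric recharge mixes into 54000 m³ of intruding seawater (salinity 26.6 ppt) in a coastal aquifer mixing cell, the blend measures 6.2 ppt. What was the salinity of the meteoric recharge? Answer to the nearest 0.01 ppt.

0.46 ppt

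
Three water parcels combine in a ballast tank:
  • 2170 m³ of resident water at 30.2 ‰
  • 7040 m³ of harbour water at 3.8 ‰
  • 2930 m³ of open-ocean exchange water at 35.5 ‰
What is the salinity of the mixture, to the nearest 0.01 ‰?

Mass of salt is conserved:
salt = 2,170×30.2 + 7,040×3.8 + 2,930×35.5 = 65,534 + 26,752 + 104,015 = 196,301
volume = 2,170 + 7,040 + 2,930 = 12,140 m³
S = 196,301 / 12,140 = 16.1698 ‰

16.17 ‰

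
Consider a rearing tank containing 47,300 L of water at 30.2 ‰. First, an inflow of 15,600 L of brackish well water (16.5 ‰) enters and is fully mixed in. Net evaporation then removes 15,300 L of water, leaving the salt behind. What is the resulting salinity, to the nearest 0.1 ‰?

35.4 ‰

After mixing: salt = 47,300×30.2 + 15,600×16.5 = 1,685,860; volume = 62,900 L
After evaporation: salt unchanged = 1,685,860; volume = 62,900 − 15,300 = 47,600 L
S = 1,685,860 / 47,600 = 35.4172 ‰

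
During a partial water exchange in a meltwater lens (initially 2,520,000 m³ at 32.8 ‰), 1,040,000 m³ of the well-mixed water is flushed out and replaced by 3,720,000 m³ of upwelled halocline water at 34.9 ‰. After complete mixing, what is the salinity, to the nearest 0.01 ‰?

34.30 ‰

Remaining after removal: 1,480,000 m³ at 32.8 ‰ (salt = 48,544,000)
After addition: salt = 48,544,000 + 3,720,000×34.9 = 178,372,000; volume = 5,200,000 m³
S = 178,372,000 / 5,200,000 = 34.3023 ‰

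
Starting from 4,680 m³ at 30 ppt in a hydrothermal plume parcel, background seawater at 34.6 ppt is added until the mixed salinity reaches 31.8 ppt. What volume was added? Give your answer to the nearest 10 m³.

Salt balance: 4,680×30 + V×34.6 = (4,680+V)×31.8
140,400 + 34.6V = 148,824 + 31.8V
8,424 = 2.8V
V = 3,008.57 m³

3010 m³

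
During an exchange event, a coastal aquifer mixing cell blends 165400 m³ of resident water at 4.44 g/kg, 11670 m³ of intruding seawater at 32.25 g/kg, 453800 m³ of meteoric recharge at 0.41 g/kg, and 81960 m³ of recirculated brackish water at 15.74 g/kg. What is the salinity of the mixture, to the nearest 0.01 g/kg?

3.63 g/kg

Mass of salt is conserved:
salt = 165,400×4.44 + 11,670×32.25 + 453,800×0.41 + 81,960×15.74 = 734,376 + 376,357.5 + 186,058 + 1,290,050.4 = 2,586,841.9
volume = 165,400 + 11,670 + 453,800 + 81,960 = 712,830 m³
S = 2,586,841.9 / 712,830 = 3.629 g/kg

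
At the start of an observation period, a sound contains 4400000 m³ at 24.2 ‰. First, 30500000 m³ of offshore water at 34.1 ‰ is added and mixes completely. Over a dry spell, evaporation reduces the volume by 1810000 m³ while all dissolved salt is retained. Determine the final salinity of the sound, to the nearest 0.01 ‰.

34.65 ‰

After mixing: salt = 4,400,000×24.2 + 30,500,000×34.1 = 1,146,530,000; volume = 34,900,000 m³
After evaporation: salt unchanged = 1,146,530,000; volume = 34,900,000 − 1,810,000 = 33,090,000 m³
S = 1,146,530,000 / 33,090,000 = 34.6488 ‰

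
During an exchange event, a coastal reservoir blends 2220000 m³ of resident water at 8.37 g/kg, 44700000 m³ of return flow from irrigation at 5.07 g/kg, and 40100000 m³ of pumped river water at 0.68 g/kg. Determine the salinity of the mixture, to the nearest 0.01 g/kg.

3.13 g/kg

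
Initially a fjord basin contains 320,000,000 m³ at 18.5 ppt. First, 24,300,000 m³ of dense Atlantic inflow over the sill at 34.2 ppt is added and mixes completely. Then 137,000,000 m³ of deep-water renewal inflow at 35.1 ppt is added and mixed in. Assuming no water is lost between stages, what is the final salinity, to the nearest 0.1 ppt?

24.0 ppt

Conserving salt mass:
Initial salt = 320,000,000×18.5 = 5,920,000,000
After stage 1: salt = 5,920,000,000 + 24,300,000×34.2 = 6,751,060,000; volume = 344,300,000 m³; S = 19.608 ppt
After stage 2: salt = 6,751,060,000 + 137,000,000×35.1 = 11,559,760,000; volume = 481,300,000 m³
S = 11,559,760,000 / 481,300,000 = 24.0178 ppt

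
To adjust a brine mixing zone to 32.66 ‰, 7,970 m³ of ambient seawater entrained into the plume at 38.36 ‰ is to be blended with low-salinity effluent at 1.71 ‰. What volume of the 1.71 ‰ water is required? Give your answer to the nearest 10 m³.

1470 m³

Salt balance: 7,970×38.36 + V×1.71 = (7,970+V)×32.66
305,729.2 + 1.71V = 260,300.2 + 32.66V
45,429 = 30.95V
V = 1,467.82 m³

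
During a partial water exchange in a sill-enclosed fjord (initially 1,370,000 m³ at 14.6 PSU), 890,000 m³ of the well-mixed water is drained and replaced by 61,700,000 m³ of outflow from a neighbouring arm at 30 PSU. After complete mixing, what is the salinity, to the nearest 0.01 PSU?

29.88 PSU

Remaining after removal: 480,000 m³ at 14.6 PSU (salt = 7,008,000)
After addition: salt = 7,008,000 + 61,700,000×30 = 1,858,008,000; volume = 62,180,000 m³
S = 1,858,008,000 / 62,180,000 = 29.8811 PSU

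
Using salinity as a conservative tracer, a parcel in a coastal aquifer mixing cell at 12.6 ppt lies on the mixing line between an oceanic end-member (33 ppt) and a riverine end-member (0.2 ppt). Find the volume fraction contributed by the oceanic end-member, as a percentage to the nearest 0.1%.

Let g be the oceanic fraction. Salt balance per unit volume:
g×33 + (1−g)×0.2 = 12.6
g = (12.6 − 0.2) / (33 − 0.2) = 12.4/32.8 = 0.378

37.8%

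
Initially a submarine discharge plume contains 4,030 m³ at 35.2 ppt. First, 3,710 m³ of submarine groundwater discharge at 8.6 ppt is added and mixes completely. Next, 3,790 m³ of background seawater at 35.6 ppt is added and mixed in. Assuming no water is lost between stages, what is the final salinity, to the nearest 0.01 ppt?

Salt balance:
Initial salt = 4,030×35.2 = 141,856
After stage 1: salt = 141,856 + 3,710×8.6 = 173,762; volume = 7,740 m³; S = 22.45 ppt
After stage 2: salt = 173,762 + 3,790×35.6 = 308,686; volume = 11,530 m³
S = 308,686 / 11,530 = 26.7724 ppt

26.77 ppt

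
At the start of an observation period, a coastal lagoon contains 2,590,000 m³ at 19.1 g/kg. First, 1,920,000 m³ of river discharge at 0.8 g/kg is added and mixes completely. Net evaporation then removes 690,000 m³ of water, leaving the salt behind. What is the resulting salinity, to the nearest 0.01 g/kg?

13.35 g/kg

After mixing: salt = 2,590,000×19.1 + 1,920,000×0.8 = 51,005,000; volume = 4,510,000 m³
After evaporation: salt unchanged = 51,005,000; volume = 4,510,000 − 690,000 = 3,820,000 m³
S = 51,005,000 / 3,820,000 = 13.3521 g/kg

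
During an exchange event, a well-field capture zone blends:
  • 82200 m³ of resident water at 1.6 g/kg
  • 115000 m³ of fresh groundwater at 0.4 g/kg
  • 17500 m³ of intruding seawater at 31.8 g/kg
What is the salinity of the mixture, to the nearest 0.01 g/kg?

Mass of salt is conserved:
salt = 82,200×1.6 + 115,000×0.4 + 17,500×31.8 = 131,520 + 46,000 + 556,500 = 734,020
volume = 82,200 + 115,000 + 17,500 = 214,700 m³
S = 734,020 / 214,700 = 3.4188 g/kg

3.42 g/kg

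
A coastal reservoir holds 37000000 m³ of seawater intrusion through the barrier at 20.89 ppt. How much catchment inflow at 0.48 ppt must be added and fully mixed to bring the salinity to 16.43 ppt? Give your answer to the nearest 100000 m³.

10300000 m³

Salt balance: 37,000,000×20.89 + V×0.48 = (37,000,000+V)×16.43
772,930,000 + 0.48V = 607,910,000 + 16.43V
165,020,000 = 15.95V
V = 10,346,081.5 m³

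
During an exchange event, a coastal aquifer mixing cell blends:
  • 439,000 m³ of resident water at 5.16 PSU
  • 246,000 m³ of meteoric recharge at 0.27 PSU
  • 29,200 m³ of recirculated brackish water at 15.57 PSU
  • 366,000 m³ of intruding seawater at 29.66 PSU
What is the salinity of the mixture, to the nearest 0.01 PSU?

12.63 PSU

Total salt / total volume:
salt = 439,000×5.16 + 246,000×0.27 + 29,200×15.57 + 366,000×29.66 = 2,265,240 + 66,420 + 454,644 + 10,855,560 = 13,641,864
volume = 439,000 + 246,000 + 29,200 + 366,000 = 1,080,200 m³
S = 13,641,864 / 1,080,200 = 12.629 PSU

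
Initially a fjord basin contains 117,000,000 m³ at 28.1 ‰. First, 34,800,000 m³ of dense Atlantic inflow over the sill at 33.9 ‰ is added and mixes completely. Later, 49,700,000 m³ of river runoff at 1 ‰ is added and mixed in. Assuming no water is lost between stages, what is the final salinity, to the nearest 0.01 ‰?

22.42 ‰

Conserving salt mass:
Initial salt = 117,000,000×28.1 = 3,287,700,000
After stage 1: salt = 3,287,700,000 + 34,800,000×33.9 = 4,467,420,000; volume = 151,800,000 m³; S = 29.43 ‰
After stage 2: salt = 4,467,420,000 + 49,700,000×1 = 4,517,120,000; volume = 201,500,000 m³
S = 4,517,120,000 / 201,500,000 = 22.4175 ‰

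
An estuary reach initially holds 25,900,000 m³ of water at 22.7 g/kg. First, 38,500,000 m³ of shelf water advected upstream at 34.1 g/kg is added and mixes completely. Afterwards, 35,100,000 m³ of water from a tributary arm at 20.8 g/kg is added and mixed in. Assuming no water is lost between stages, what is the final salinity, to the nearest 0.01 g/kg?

26.44 g/kg

Salt balance:
Initial salt = 25,900,000×22.7 = 587,930,000
After stage 1: salt = 587,930,000 + 38,500,000×34.1 = 1,900,780,000; volume = 64,400,000 m³; S = 29.515 g/kg
After stage 2: salt = 1,900,780,000 + 35,100,000×20.8 = 2,630,860,000; volume = 99,500,000 m³
S = 2,630,860,000 / 99,500,000 = 26.4408 g/kg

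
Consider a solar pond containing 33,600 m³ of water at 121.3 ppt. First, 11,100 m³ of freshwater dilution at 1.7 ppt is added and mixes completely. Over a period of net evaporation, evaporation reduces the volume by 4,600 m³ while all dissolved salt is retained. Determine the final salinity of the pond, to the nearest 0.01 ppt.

102.11 ppt

After mixing: salt = 33,600×121.3 + 11,100×1.7 = 4,094,550; volume = 44,700 m³
After evaporation: salt unchanged = 4,094,550; volume = 44,700 − 4,600 = 40,100 m³
S = 4,094,550 / 40,100 = 102.1085 ppt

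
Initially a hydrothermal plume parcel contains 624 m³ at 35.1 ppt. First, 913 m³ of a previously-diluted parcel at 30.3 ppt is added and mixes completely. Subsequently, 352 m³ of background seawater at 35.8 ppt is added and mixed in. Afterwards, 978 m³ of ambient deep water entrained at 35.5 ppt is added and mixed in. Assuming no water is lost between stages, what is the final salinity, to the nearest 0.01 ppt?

33.79 ppt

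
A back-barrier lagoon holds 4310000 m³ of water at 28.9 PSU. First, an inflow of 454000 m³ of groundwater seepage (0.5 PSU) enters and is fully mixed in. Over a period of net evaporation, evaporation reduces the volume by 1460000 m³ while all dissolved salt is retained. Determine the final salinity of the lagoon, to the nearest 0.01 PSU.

After mixing: salt = 4,310,000×28.9 + 454,000×0.5 = 124,786,000; volume = 4,764,000 m³
After evaporation: salt unchanged = 124,786,000; volume = 4,764,000 − 1,460,000 = 3,304,000 m³
S = 124,786,000 / 3,304,000 = 37.7682 PSU

37.77 PSU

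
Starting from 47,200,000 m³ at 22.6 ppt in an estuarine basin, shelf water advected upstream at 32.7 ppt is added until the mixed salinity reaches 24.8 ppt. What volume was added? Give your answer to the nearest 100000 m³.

13100000 m³

Salt balance: 47,200,000×22.6 + V×32.7 = (47,200,000+V)×24.8
1,066,720,000 + 32.7V = 1,170,560,000 + 24.8V
103,840,000 = 7.9V
V = 13,144,303.8 m³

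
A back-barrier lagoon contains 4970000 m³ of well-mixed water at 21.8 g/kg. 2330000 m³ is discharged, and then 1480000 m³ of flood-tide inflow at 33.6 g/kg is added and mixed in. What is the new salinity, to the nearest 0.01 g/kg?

Remaining after removal: 2,640,000 m³ at 21.8 g/kg (salt = 57,552,000)
After addition: salt = 57,552,000 + 1,480,000×33.6 = 107,280,000; volume = 4,120,000 m³
S = 107,280,000 / 4,120,000 = 26.0388 g/kg

26.04 g/kg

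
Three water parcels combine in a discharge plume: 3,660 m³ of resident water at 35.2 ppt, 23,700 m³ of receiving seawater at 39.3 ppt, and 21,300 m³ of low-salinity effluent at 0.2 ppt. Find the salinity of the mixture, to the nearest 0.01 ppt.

21.88 ppt

Salt balance:
salt = 3,660×35.2 + 23,700×39.3 + 21,300×0.2 = 128,832 + 931,410 + 4,260 = 1,064,502
volume = 3,660 + 23,700 + 21,300 = 48,660 m³
S = 1,064,502 / 48,660 = 21.8763 ppt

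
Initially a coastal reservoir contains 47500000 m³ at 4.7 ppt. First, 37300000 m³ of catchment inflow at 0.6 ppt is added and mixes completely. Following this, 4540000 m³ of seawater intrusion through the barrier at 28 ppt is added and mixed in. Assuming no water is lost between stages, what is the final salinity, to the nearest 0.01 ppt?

4.17 ppt

Conserving salt mass:
Initial salt = 47,500,000×4.7 = 223,250,000
After stage 1: salt = 223,250,000 + 37,300,000×0.6 = 245,630,000; volume = 84,800,000 m³; S = 2.897 ppt
After stage 2: salt = 245,630,000 + 4,540,000×28 = 372,750,000; volume = 89,340,000 m³
S = 372,750,000 / 89,340,000 = 4.1723 ppt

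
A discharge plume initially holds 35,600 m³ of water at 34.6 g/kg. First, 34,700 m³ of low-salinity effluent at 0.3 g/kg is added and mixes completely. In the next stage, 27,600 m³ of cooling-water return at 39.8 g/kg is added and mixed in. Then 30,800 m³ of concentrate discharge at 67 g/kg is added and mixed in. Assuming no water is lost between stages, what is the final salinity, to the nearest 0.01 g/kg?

Mass of salt is conserved:
Initial salt = 35,600×34.6 = 1,231,760
After stage 1: salt = 1,231,760 + 34,700×0.3 = 1,242,170; volume = 70,300 m³; S = 17.67 g/kg
After stage 2: salt = 1,242,170 + 27,600×39.8 = 2,340,650; volume = 97,900 m³; S = 23.909 g/kg
After stage 3: salt = 2,340,650 + 30,800×67 = 4,404,250; volume = 128,700 m³
S = 4,404,250 / 128,700 = 34.2211 g/kg

34.22 g/kg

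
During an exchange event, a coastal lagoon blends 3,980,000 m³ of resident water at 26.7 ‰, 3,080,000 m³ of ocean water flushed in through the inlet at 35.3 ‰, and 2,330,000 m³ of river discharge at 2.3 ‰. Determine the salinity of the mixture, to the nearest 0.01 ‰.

23.47 ‰

Weighted by volume,
salt = 3,980,000×26.7 + 3,080,000×35.3 + 2,330,000×2.3 = 106,266,000 + 108,724,000 + 5,359,000 = 220,349,000
volume = 3,980,000 + 3,080,000 + 2,330,000 = 9,390,000 m³
S = 220,349,000 / 9,390,000 = 23.4663 ‰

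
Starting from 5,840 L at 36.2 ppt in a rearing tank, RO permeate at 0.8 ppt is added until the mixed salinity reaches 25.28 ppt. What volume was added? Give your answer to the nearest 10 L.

2610 L

Salt balance: 5,840×36.2 + V×0.8 = (5,840+V)×25.28
211,408 + 0.8V = 147,635.2 + 25.28V
63,772.8 = 24.48V
V = 2,605.1 L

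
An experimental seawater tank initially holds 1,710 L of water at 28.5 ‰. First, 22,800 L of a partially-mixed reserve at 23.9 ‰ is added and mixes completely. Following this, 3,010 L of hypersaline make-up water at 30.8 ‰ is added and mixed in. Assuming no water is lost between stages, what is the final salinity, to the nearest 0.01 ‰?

Mass of salt is conserved:
Initial salt = 1,710×28.5 = 48,735
After stage 1: salt = 48,735 + 22,800×23.9 = 593,655; volume = 24,510 L; S = 24.221 ‰
After stage 2: salt = 593,655 + 3,010×30.8 = 686,363; volume = 27,520 L
S = 686,363 / 27,520 = 24.9405 ‰

24.94 ‰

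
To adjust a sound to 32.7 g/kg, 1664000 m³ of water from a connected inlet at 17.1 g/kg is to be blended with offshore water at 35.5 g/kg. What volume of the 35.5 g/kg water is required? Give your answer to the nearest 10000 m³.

9270000 m³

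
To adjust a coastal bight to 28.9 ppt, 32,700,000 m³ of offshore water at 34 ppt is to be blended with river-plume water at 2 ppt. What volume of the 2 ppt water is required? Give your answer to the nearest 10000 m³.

Salt balance: 32,700,000×34 + V×2 = (32,700,000+V)×28.9
1,111,800,000 + 2V = 945,030,000 + 28.9V
166,770,000 = 26.9V
V = 6,199,628.25 m³

6200000 m³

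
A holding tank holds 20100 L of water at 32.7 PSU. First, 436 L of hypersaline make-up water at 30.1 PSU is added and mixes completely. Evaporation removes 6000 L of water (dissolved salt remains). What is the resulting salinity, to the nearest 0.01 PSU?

46.12 PSU

After mixing: salt = 20,100×32.7 + 436×30.1 = 670,393.6; volume = 20,536 L
After evaporation: salt unchanged = 670,393.6; volume = 20,536 − 6,000 = 14,536 L
S = 670,393.6 / 14,536 = 46.1195 PSU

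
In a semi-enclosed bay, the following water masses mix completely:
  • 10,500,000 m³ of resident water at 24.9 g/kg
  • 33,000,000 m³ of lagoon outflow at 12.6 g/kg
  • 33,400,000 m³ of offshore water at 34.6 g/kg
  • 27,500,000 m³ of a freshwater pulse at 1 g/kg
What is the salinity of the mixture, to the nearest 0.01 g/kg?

17.82 g/kg

Total salt / total volume:
salt = 10,500,000×24.9 + 33,000,000×12.6 + 33,400,000×34.6 + 27,500,000×1 = 261,450,000 + 415,800,000 + 1,155,640,000 + 27,500,000 = 1,860,390,000
volume = 10,500,000 + 33,000,000 + 33,400,000 + 27,500,000 = 104,400,000 m³
S = 1,860,390,000 / 104,400,000 = 17.8198 g/kg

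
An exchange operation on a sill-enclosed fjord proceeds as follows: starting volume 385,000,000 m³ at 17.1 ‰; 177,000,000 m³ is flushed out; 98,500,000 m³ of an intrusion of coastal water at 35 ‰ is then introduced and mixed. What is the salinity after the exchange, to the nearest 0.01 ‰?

22.85 ‰

Remaining after removal: 208,000,000 m³ at 17.1 ‰ (salt = 3,556,800,000)
After addition: salt = 3,556,800,000 + 98,500,000×35 = 7,004,300,000; volume = 306,500,000 m³
S = 7,004,300,000 / 306,500,000 = 22.8525 ‰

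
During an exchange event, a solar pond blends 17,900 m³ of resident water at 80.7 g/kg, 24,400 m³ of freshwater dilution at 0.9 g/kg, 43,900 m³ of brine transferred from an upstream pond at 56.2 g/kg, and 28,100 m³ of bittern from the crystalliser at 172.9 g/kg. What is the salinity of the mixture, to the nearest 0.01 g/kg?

By conservation of dissolved salt,
salt = 17,900×80.7 + 24,400×0.9 + 43,900×56.2 + 28,100×172.9 = 1,444,530 + 21,960 + 2,467,180 + 4,858,490 = 8,792,160
volume = 17,900 + 24,400 + 43,900 + 28,100 = 114,300 m³
S = 8,792,160 / 114,300 = 76.9218 g/kg

76.92 g/kg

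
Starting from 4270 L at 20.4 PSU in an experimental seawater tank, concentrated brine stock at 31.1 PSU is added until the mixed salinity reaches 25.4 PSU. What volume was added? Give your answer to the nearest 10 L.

Salt balance: 4,270×20.4 + V×31.1 = (4,270+V)×25.4
87,108 + 31.1V = 108,458 + 25.4V
21,350 = 5.7V
V = 3,745.61 L

3750 L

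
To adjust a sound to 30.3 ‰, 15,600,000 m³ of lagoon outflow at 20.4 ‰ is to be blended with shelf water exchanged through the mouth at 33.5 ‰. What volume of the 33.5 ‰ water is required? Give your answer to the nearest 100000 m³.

48300000 m³

Salt balance: 15,600,000×20.4 + V×33.5 = (15,600,000+V)×30.3
318,240,000 + 33.5V = 472,680,000 + 30.3V
154,440,000 = 3.2V
V = 48,262,500 m³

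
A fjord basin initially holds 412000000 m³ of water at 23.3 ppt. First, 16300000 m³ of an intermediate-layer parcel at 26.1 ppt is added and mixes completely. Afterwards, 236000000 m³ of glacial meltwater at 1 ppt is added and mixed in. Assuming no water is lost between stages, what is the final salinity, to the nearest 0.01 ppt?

15.45 ppt

Total salt / total volume:
Initial salt = 412,000,000×23.3 = 9,599,600,000
After stage 1: salt = 9,599,600,000 + 16,300,000×26.1 = 10,025,030,000; volume = 428,300,000 m³; S = 23.407 ppt
After stage 2: salt = 10,025,030,000 + 236,000,000×1 = 10,261,030,000; volume = 664,300,000 m³
S = 10,261,030,000 / 664,300,000 = 15.4464 ppt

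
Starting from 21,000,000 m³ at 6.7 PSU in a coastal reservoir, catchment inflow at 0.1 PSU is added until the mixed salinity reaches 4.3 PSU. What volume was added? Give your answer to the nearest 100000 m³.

Salt balance: 21,000,000×6.7 + V×0.1 = (21,000,000+V)×4.3
140,700,000 + 0.1V = 90,300,000 + 4.3V
50,400,000 = 4.2V
V = 12,000,000 m³

12000000 m³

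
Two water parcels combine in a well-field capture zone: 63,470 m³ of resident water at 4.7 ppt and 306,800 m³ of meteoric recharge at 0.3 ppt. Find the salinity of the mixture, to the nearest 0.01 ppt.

By conservation of dissolved salt,
salt = 63,470×4.7 + 306,800×0.3 = 298,309 + 92,040 = 390,349
volume = 63,470 + 306,800 = 370,270 m³
S = 390,349 / 370,270 = 1.0542 ppt

1.05 ppt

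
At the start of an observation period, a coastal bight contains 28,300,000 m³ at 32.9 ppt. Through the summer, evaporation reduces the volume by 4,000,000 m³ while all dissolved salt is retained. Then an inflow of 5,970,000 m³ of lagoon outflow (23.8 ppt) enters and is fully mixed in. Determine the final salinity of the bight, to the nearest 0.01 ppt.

35.45 ppt

After evaporation: salt = 28,300,000×32.9 = 931,070,000; volume = 28,300,000 − 4,000,000 = 24,300,000 m³
After mixing: salt = 931,070,000 + 5,970,000×23.8 = 1,073,156,000; volume = 24,300,000 + 5,970,000 = 30,270,000 m³
S = 1,073,156,000 / 30,270,000 = 35.4528 ppt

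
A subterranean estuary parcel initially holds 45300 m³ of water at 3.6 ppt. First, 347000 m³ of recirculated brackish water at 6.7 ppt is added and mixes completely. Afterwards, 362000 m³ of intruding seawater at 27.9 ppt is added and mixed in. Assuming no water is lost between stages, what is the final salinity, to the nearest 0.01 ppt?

Mass of salt is conserved:
Initial salt = 45,300×3.6 = 163,080
After stage 1: salt = 163,080 + 347,000×6.7 = 2,487,980; volume = 392,300 m³; S = 6.342 ppt
After stage 2: salt = 2,487,980 + 362,000×27.9 = 12,587,780; volume = 754,300 m³
S = 12,587,780 / 754,300 = 16.688 ppt

16.69 ppt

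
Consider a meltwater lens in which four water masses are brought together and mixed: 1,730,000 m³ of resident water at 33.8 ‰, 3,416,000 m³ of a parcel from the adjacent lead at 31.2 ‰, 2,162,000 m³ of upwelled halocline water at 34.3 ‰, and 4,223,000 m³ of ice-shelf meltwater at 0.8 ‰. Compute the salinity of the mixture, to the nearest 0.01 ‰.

Conserving salt mass:
salt = 1,730,000×33.8 + 3,416,000×31.2 + 2,162,000×34.3 + 4,223,000×0.8 = 58,474,000 + 106,579,200 + 74,156,600 + 3,378,400 = 242,588,200
volume = 1,730,000 + 3,416,000 + 2,162,000 + 4,223,000 = 11,531,000 m³
S = 242,588,200 / 11,531,000 = 21.0379 ‰

21.04 ‰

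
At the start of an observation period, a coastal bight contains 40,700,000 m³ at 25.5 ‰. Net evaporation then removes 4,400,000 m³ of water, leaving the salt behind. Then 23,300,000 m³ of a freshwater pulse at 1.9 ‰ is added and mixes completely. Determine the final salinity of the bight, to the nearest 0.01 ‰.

18.16 ‰

After evaporation: salt = 40,700,000×25.5 = 1,037,850,000; volume = 40,700,000 − 4,400,000 = 36,300,000 m³
After mixing: salt = 1,037,850,000 + 23,300,000×1.9 = 1,082,120,000; volume = 36,300,000 + 23,300,000 = 59,600,000 m³
S = 1,082,120,000 / 59,600,000 = 18.1564 ‰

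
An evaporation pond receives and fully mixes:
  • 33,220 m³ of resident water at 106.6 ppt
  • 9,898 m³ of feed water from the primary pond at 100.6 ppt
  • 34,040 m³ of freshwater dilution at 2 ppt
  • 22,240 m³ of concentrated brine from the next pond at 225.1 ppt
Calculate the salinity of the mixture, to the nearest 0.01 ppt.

Conserving salt mass:
salt = 33,220×106.6 + 9,898×100.6 + 34,040×2 + 22,240×225.1 = 3,541,252 + 995,738.8 + 68,080 + 5,006,224 = 9,611,294.8
volume = 33,220 + 9,898 + 34,040 + 22,240 = 99,398 m³
S = 9,611,294.8 / 99,398 = 96.6951 ppt

96.70 ppt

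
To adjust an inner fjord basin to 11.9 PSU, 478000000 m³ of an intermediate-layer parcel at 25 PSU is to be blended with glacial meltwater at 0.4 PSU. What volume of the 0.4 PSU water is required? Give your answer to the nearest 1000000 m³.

Salt balance: 478,000,000×25 + V×0.4 = (478,000,000+V)×11.9
11,950,000,000 + 0.4V = 5,688,200,000 + 11.9V
6,261,800,000 = 11.5V
V = 544,504,347.83 m³

545000000 m³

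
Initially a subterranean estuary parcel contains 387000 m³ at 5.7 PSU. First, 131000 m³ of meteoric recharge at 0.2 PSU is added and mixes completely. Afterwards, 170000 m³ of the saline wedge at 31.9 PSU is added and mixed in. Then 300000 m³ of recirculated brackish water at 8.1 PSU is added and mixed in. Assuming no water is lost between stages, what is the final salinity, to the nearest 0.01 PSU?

10.21 PSU

Weighted by volume,
Initial salt = 387,000×5.7 = 2,205,900
After stage 1: salt = 2,205,900 + 131,000×0.2 = 2,232,100; volume = 518,000 m³; S = 4.309 PSU
After stage 2: salt = 2,232,100 + 170,000×31.9 = 7,655,100; volume = 688,000 m³; S = 11.127 PSU
After stage 3: salt = 7,655,100 + 300,000×8.1 = 10,085,100; volume = 988,000 m³
S = 10,085,100 / 988,000 = 10.2076 PSU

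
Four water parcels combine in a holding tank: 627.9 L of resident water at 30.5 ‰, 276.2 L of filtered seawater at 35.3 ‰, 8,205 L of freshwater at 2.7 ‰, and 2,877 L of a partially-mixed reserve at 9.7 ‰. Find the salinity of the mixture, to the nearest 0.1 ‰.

Salt balance:
salt = 627.9×30.5 + 276.2×35.3 + 8,205×2.7 + 2,877×9.7 = 19,150.95 + 9,749.86 + 22,153.5 + 27,906.9 = 78,961.21
volume = 627.9 + 276.2 + 8,205 + 2,877 = 11,986.1 L
S = 78,961.21 / 11,986.1 = 6.588 ‰

6.6 ‰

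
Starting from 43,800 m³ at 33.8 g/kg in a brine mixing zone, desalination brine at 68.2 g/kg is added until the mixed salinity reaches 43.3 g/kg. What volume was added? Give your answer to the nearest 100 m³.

Salt balance: 43,800×33.8 + V×68.2 = (43,800+V)×43.3
1,480,440 + 68.2V = 1,896,540 + 43.3V
416,100 = 24.9V
V = 16,710.84 m³

16700 m³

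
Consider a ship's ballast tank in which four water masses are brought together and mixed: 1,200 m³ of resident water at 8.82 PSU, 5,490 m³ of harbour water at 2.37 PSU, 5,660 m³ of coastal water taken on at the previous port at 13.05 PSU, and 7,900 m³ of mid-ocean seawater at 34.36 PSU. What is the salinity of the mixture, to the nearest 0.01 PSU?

Total salt / total volume:
salt = 1,200×8.82 + 5,490×2.37 + 5,660×13.05 + 7,900×34.36 = 10,584 + 13,011.3 + 73,863 + 271,444 = 368,902.3
volume = 1,200 + 5,490 + 5,660 + 7,900 = 20,250 m³
S = 368,902.3 / 20,250 = 18.2174 PSU

18.22 PSU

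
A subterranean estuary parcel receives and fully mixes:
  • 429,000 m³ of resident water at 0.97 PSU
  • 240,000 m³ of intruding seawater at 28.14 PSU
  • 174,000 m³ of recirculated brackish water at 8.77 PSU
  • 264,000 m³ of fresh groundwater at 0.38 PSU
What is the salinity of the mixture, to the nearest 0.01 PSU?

7.95 PSU

Salt balance:
salt = 429,000×0.97 + 240,000×28.14 + 174,000×8.77 + 264,000×0.38 = 416,130 + 6,753,600 + 1,525,980 + 100,320 = 8,796,030
volume = 429,000 + 240,000 + 174,000 + 264,000 = 1,107,000 m³
S = 8,796,030 / 1,107,000 = 7.9458 PSU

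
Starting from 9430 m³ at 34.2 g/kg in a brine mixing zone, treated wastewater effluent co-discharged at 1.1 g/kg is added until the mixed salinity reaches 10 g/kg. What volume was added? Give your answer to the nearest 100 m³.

Salt balance: 9,430×34.2 + V×1.1 = (9,430+V)×10
322,506 + 1.1V = 94,300 + 10V
228,206 = 8.9V
V = 25,641.12 m³

25600 m³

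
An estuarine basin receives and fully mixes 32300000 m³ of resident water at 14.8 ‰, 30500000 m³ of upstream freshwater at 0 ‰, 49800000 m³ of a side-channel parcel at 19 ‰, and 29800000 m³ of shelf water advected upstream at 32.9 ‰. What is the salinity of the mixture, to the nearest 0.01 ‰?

Conserving salt mass:
salt = 32,300,000×14.8 + 30,500,000×0 + 49,800,000×19 + 29,800,000×32.9 = 478,040,000 + 0 + 946,200,000 + 980,420,000 = 2,404,660,000
volume = 32,300,000 + 30,500,000 + 49,800,000 + 29,800,000 = 142,400,000 m³
S = 2,404,660,000 / 142,400,000 = 16.8867 ‰

16.89 ‰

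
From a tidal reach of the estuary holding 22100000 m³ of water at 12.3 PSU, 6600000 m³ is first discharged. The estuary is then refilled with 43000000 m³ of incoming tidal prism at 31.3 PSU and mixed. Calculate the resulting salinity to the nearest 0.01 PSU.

26.27 PSU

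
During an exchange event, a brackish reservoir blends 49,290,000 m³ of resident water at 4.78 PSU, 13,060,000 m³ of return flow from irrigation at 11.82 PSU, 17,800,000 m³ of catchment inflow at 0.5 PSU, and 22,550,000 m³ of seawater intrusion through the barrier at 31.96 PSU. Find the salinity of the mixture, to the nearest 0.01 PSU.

10.90 PSU

Salt balance:
salt = 49,290,000×4.78 + 13,060,000×11.82 + 17,800,000×0.5 + 22,550,000×31.96 = 235,606,200 + 154,369,200 + 8,900,000 + 720,698,000 = 1,119,573,400
volume = 49,290,000 + 13,060,000 + 17,800,000 + 22,550,000 = 102,700,000 m³
S = 1,119,573,400 / 102,700,000 = 10.9014 PSU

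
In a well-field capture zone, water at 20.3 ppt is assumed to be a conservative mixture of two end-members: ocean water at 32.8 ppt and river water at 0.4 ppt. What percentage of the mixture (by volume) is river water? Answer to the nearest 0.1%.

Let f be the freshwater fraction. Salt balance per unit volume:
f×0.4 + (1−f)×32.8 = 20.3
f = (32.8 − 20.3) / (32.8 − 0.4) = 12.5/32.4 = 0.3858

38.6%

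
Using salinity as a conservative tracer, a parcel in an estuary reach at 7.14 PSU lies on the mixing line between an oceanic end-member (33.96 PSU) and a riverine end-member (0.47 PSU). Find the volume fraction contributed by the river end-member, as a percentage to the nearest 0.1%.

80.1%

Let f be the freshwater fraction. Salt balance per unit volume:
f×0.47 + (1−f)×33.96 = 7.14
f = (33.96 − 7.14) / (33.96 − 0.47) = 26.82/33.49 = 0.8008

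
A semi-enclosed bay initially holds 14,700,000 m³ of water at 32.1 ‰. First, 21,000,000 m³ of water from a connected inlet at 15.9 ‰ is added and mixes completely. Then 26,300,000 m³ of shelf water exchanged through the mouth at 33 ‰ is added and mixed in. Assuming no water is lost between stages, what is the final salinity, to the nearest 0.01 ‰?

26.99 ‰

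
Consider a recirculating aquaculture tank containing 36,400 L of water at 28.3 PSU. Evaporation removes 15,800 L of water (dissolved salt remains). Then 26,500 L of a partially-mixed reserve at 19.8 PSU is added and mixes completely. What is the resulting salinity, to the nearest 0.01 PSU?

After evaporation: salt = 36,400×28.3 = 1,030,120; volume = 36,400 − 15,800 = 20,600 L
After mixing: salt = 1,030,120 + 26,500×19.8 = 1,554,820; volume = 20,600 + 26,500 = 47,100 L
S = 1,554,820 / 47,100 = 33.011 PSU

33.01 PSU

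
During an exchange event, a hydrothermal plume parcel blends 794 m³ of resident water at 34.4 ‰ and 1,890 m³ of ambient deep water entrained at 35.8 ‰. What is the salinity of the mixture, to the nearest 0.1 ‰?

35.4 ‰

By conservation of dissolved salt,
salt = 794×34.4 + 1,890×35.8 = 27,313.6 + 67,662 = 94,975.6
volume = 794 + 1,890 = 2,684 m³
S = 94,975.6 / 2,684 = 35.386 ‰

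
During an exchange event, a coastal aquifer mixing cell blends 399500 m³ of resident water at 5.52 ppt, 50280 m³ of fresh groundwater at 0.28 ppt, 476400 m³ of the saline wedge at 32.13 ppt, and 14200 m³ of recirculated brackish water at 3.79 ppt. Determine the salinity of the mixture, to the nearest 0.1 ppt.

18.7 ppt

Salt balance:
salt = 399,500×5.52 + 50,280×0.28 + 476,400×32.13 + 14,200×3.79 = 2,205,240 + 14,078.4 + 15,306,732 + 53,818 = 17,579,868.4
volume = 399,500 + 50,280 + 476,400 + 14,200 = 940,380 m³
S = 17,579,868.4 / 940,380 = 18.694 ppt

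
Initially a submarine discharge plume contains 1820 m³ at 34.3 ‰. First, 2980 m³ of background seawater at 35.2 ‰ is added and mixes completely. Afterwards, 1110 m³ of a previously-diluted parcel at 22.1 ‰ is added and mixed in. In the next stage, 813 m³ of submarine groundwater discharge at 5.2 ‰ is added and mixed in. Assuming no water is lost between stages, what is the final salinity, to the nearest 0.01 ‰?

Conserving salt mass:
Initial salt = 1,820×34.3 = 62,426
After stage 1: salt = 62,426 + 2,980×35.2 = 167,322; volume = 4,800 m³; S = 34.859 ‰
After stage 2: salt = 167,322 + 1,110×22.1 = 191,853; volume = 5,910 m³; S = 32.462 ‰
After stage 3: salt = 191,853 + 813×5.2 = 196,080.6; volume = 6,723 m³
S = 196,080.6 / 6,723 = 29.1656 ‰

29.17 ‰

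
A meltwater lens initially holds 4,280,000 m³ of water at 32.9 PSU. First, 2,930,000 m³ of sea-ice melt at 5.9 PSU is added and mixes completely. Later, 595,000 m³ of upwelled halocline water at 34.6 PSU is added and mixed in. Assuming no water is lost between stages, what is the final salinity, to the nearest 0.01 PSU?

22.89 PSU

Salt balance:
Initial salt = 4,280,000×32.9 = 140,812,000
After stage 1: salt = 140,812,000 + 2,930,000×5.9 = 158,099,000; volume = 7,210,000 m³; S = 21.928 PSU
After stage 2: salt = 158,099,000 + 595,000×34.6 = 178,686,000; volume = 7,805,000 m³
S = 178,686,000 / 7,805,000 = 22.8938 PSU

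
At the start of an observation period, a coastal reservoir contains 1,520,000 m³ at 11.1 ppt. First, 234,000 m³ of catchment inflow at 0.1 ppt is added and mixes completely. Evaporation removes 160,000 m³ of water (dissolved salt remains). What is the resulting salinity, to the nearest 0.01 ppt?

After mixing: salt = 1,520,000×11.1 + 234,000×0.1 = 16,895,400; volume = 1,754,000 m³
After evaporation: salt unchanged = 16,895,400; volume = 1,754,000 − 160,000 = 1,594,000 m³
S = 16,895,400 / 1,594,000 = 10.5994 ppt

10.60 ppt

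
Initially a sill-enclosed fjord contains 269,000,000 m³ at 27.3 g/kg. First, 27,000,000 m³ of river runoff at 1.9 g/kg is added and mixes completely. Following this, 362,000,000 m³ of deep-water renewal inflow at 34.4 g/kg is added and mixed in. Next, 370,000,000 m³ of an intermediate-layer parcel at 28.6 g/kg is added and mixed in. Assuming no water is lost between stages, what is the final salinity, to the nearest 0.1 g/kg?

Salt balance:
Initial salt = 269,000,000×27.3 = 7,343,700,000
After stage 1: salt = 7,343,700,000 + 27,000,000×1.9 = 7,395,000,000; volume = 296,000,000 m³; S = 24.983 g/kg
After stage 2: salt = 7,395,000,000 + 362,000,000×34.4 = 19,847,800,000; volume = 658,000,000 m³; S = 30.164 g/kg
After stage 3: salt = 19,847,800,000 + 370,000,000×28.6 = 30,429,800,000; volume = 1,028,000,000 m³
S = 30,429,800,000 / 1,028,000,000 = 29.601 g/kg

29.6 g/kg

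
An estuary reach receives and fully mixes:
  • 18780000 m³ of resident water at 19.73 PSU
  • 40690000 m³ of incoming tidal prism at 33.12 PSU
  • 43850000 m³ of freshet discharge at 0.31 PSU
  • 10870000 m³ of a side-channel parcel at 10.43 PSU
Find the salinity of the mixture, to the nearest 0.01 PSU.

By conservation of dissolved salt,
salt = 18,780,000×19.73 + 40,690,000×33.12 + 43,850,000×0.31 + 10,870,000×10.43 = 370,529,400 + 1,347,652,800 + 13,593,500 + 113,374,100 = 1,845,149,800
volume = 18,780,000 + 40,690,000 + 43,850,000 + 10,870,000 = 114,190,000 m³
S = 1,845,149,800 / 114,190,000 = 16.1586 PSU

16.16 PSU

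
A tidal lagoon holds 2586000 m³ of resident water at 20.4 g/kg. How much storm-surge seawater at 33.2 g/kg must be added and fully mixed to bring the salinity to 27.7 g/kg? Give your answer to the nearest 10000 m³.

3430000 m³

Salt balance: 2,586,000×20.4 + V×33.2 = (2,586,000+V)×27.7
52,754,400 + 33.2V = 71,632,200 + 27.7V
18,877,800 = 5.5V
V = 3,432,327.27 m³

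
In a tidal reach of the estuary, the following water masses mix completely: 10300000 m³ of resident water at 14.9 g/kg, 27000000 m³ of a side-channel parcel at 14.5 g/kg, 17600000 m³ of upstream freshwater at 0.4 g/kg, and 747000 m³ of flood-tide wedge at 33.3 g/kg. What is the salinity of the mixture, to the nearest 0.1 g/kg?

Total salt / total volume:
salt = 10,300,000×14.9 + 27,000,000×14.5 + 17,600,000×0.4 + 747,000×33.3 = 153,470,000 + 391,500,000 + 7,040,000 + 24,875,100 = 576,885,100
volume = 10,300,000 + 27,000,000 + 17,600,000 + 747,000 = 55,647,000 m³
S = 576,885,100 / 55,647,000 = 10.367 g/kg

10.4 g/kg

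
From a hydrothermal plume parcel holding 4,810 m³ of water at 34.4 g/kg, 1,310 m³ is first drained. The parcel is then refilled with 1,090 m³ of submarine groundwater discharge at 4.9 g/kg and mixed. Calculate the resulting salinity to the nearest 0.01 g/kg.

27.39 g/kg

Remaining after removal: 3,500 m³ at 34.4 g/kg (salt = 120,400)
After addition: salt = 120,400 + 1,090×4.9 = 125,741; volume = 4,590 m³
S = 125,741 / 4,590 = 27.3946 g/kg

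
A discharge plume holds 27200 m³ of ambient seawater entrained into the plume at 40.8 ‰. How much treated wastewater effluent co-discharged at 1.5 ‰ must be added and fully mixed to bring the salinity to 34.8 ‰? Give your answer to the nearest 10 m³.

Salt balance: 27,200×40.8 + V×1.5 = (27,200+V)×34.8
1,109,760 + 1.5V = 946,560 + 34.8V
163,200 = 33.3V
V = 4,900.9 m³

4900 m³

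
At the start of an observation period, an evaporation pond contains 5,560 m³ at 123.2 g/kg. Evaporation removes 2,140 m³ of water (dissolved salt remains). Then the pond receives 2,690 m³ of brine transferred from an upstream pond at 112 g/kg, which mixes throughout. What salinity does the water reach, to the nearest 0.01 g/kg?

After evaporation: salt = 5,560×123.2 = 684,992; volume = 5,560 − 2,140 = 3,420 m³
After mixing: salt = 684,992 + 2,690×112 = 986,272; volume = 3,420 + 2,690 = 6,110 m³
S = 986,272 / 6,110 = 161.4193 g/kg

161.42 g/kg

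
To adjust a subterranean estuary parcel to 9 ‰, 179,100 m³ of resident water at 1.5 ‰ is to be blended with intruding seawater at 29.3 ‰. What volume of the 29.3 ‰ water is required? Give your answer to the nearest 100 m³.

66200 m³

Salt balance: 179,100×1.5 + V×29.3 = (179,100+V)×9
268,650 + 29.3V = 1,611,900 + 9V
1,343,250 = 20.3V
V = 66,169.95 m³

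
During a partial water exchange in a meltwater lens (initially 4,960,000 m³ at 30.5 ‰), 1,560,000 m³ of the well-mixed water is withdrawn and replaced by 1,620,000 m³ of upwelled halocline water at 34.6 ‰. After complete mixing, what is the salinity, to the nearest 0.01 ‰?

31.82 ‰

Remaining after removal: 3,400,000 m³ at 30.5 ‰ (salt = 103,700,000)
After addition: salt = 103,700,000 + 1,620,000×34.6 = 159,752,000; volume = 5,020,000 m³
S = 159,752,000 / 5,020,000 = 31.8231 ‰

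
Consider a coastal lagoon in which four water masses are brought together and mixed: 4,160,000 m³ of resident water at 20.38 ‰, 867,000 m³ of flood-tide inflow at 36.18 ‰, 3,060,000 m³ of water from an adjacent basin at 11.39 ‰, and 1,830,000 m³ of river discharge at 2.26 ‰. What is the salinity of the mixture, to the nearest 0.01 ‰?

15.64 ‰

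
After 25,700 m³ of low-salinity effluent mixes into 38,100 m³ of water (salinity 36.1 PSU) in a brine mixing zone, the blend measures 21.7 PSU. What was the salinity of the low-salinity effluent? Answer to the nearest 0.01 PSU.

0.35 PSU

Salt balance: 38,100×36.1 + 25,700×S = 63,800×21.7
1,375,410 + 25,700·S = 1,384,460
S = (1,384,460 − 1,375,410) / 25,700 = 0.3521 PSU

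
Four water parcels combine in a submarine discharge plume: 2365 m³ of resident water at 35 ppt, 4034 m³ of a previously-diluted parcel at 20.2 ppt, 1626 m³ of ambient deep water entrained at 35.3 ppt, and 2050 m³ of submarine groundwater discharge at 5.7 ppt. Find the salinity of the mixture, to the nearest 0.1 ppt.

23.2 ppt

Mass of salt is conserved:
salt = 2,365×35 + 4,034×20.2 + 1,626×35.3 + 2,050×5.7 = 82,775 + 81,486.8 + 57,397.8 + 11,685 = 233,344.6
volume = 2,365 + 4,034 + 1,626 + 2,050 = 10,075 m³
S = 233,344.6 / 10,075 = 23.161 ppt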